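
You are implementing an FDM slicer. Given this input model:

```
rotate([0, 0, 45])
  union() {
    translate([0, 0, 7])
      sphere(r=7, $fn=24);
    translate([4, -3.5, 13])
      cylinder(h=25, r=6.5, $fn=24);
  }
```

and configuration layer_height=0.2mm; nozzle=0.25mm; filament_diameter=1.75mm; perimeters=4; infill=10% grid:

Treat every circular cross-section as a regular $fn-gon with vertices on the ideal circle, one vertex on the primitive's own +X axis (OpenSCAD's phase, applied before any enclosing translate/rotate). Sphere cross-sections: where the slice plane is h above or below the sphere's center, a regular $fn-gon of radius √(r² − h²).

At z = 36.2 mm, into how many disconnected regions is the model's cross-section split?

1

At z = 36.2 mm: the sphere is absent (|z−center|=29.200 > r=7); the r=6.5 cylinder at (4, -3.5) contributes a regular 24-gon of circumradius 6.5; Combining (union): only the r=6.5 cylinder at (4, -3.5) is present, so the union is just that shape — 1 connected region; (rotated 45° about Z; rotation is an isometry so areas/perimeters/island counts are preserved). The result has 1 disconnected region.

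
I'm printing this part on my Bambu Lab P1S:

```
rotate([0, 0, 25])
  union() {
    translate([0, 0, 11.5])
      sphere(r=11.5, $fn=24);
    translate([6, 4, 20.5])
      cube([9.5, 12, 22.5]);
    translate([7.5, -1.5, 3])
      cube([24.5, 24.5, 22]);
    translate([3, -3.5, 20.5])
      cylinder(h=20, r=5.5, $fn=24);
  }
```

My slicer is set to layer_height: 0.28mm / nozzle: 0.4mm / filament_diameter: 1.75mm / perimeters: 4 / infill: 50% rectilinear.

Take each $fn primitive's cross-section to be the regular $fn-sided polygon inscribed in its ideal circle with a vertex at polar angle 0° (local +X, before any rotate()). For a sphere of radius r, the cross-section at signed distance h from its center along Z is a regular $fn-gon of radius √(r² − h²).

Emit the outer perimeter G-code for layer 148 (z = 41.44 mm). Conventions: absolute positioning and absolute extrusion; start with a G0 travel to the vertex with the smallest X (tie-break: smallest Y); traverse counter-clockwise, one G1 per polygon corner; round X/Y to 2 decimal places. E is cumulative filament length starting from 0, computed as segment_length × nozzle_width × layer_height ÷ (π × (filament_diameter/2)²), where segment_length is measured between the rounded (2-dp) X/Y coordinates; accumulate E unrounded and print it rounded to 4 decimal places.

At z = 41.44 mm: the sphere is absent (|z−center|=29.940 > r=11.5); the 9.5×12 cube at (6, 4) contributes its full rectangle; the cube at (7.5, -1.5) is absent (z outside [3, 25]); the cylinder at (3, -3.5) is not intersected at this z (z outside [20.5, 40.5]); Combining (union): only the 9.5×12 cube at (6, 4) is present, so the union is just that shape — 1 connected region; (whole slice rotated 25° about Z — lengths, areas and connectivity unchanged). The outline is a single polygon with 4 vertices. Extrusion per mm of travel: 0.4 × 0.28 / (π × 0.875²) = 0.046564. Accumulating E over each segment gives final E = 2.0022.

G0 X-1.32 Y17.04 Z41.44
G1 X3.75 Y6.16 E0.5589
G1 X12.36 Y10.18 E1.0014
G1 X7.29 Y21.05 E1.5599
G1 X-1.32 Y17.04 E2.0022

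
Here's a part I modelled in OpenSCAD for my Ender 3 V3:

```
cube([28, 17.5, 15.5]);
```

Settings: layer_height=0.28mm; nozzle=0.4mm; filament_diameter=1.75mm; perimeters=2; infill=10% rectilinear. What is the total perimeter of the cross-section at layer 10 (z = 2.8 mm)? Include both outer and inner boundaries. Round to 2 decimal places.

At z = 2.8 mm: the cube (footprint 28×17.5) is included at this height (perimeter 91.00 mm). Overall, the cross-section is a single solid region. Total boundary length (outer) = 91.00 mm.

91.00 mm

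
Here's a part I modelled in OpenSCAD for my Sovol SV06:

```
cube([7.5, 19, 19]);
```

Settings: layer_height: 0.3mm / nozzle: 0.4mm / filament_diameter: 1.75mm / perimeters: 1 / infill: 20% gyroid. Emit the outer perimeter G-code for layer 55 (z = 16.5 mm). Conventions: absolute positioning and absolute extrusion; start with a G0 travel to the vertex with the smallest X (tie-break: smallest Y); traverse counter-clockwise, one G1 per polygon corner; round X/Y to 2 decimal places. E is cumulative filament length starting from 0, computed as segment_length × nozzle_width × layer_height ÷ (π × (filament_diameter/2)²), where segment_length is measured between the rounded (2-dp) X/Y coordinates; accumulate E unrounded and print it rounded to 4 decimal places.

G0 X0.00 Y0.00 Z16.50
G1 X7.50 Y0.00 E0.3742
G1 X7.50 Y19.00 E1.3221
G1 X0.00 Y19.00 E1.6963
G1 X0.00 Y0.00 E2.6442

At z = 16.5 mm: the 7.5×19 cube contributes its full rectangle. The outline is a single polygon with 4 vertices. Extrusion per mm of travel: 0.4 × 0.3 / (π × 0.875²) = 0.049890. Accumulating E over each segment gives final E = 2.6442.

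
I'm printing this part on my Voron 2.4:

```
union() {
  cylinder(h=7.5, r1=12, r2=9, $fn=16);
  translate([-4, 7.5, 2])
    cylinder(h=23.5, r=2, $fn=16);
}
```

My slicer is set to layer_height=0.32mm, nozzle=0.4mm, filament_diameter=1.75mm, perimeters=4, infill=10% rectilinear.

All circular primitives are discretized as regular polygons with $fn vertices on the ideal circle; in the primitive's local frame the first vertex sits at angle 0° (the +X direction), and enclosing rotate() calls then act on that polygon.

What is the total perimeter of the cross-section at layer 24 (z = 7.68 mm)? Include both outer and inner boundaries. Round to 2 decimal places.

At z = 7.68 mm: the cone is absent (z outside [0, 7.5]); the cylinder at (-4, 7.5): section is a regular 16-gon, circumradius r=2 (perimeter = 2·16·2.000·sin(180°/16) = 12.49 mm); Combining (union): only the r=2 cylinder at (-4, 7.5) is present, so the union is just that shape — boundary = 12.49 mm. Overall, the cross-section is a single solid region. Total boundary length (outer) = 12.49 mm.

12.49 mm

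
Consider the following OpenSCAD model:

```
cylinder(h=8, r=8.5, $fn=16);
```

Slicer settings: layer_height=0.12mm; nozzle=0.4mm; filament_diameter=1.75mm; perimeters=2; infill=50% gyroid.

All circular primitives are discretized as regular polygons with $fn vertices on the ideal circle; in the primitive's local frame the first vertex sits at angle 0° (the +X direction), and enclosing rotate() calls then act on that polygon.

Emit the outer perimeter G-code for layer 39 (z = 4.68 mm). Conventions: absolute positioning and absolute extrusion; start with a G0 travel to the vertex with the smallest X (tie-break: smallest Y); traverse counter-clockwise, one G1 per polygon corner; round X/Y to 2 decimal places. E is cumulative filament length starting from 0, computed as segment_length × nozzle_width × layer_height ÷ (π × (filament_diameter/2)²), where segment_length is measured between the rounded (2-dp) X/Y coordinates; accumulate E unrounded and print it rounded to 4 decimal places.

At z = 4.68 mm: the cylinder: section is a regular 16-gon, circumradius r=8.5. The outline is a single polygon with 16 vertices. Extrusion per mm of travel: 0.4 × 0.12 / (π × 0.875²) = 0.019956. Accumulating E over each segment gives final E = 1.0587.

G0 X-8.50 Y0.00 Z4.68
G1 X-7.85 Y-3.25 E0.0661
G1 X-6.01 Y-6.01 E0.1323
G1 X-3.25 Y-7.85 E0.1985
G1 X0.00 Y-8.50 E0.2647
G1 X3.25 Y-7.85 E0.3308
G1 X6.01 Y-6.01 E0.3970
G1 X7.85 Y-3.25 E0.4632
G1 X8.50 Y0.00 E0.5294
G1 X7.85 Y3.25 E0.5955
G1 X6.01 Y6.01 E0.6617
G1 X3.25 Y7.85 E0.7279
G1 X0.00 Y8.50 E0.7940
G1 X-3.25 Y7.85 E0.8602
G1 X-6.01 Y6.01 E0.9264
G1 X-7.85 Y3.25 E0.9926
G1 X-8.50 Y0.00 E1.0587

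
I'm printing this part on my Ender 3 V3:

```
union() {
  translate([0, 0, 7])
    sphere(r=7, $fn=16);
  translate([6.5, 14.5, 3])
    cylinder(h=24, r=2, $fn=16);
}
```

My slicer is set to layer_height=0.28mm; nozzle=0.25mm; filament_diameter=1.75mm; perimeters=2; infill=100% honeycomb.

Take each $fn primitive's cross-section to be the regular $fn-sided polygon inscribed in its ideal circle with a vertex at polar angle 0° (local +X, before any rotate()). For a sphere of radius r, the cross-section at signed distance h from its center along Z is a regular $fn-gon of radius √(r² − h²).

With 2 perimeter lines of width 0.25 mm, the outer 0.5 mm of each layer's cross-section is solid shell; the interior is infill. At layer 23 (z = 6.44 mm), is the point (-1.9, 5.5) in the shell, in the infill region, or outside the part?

At z = 6.44 mm: the sphere: section is a regular 16-gon, circumradius = √(r²−h²) = √(7²−0.56²) = 6.978; the r=2 cylinder at (6.5, 14.5) gives a regular 16-gon of circumradius 2 (constant along its height); Combining (union): the 2 present regions are separate (no shared area or edge), so areas and boundary lengths simply add and each stays a separate island — 2 connected regions. Overall, the cross-section has 2 separate islands. The nearest boundary edge runs (-2.67, 6.45)→(0.00, 6.98); distance from the point to it = 1.08 mm. (Shell/infill is judged within the island containing the point — the largest one.) The point is inside the cross-section and 1.08 mm from the nearest boundary — more than the 0.5 mm shell width (2 × 0.25), so it's in the infill interior.

infill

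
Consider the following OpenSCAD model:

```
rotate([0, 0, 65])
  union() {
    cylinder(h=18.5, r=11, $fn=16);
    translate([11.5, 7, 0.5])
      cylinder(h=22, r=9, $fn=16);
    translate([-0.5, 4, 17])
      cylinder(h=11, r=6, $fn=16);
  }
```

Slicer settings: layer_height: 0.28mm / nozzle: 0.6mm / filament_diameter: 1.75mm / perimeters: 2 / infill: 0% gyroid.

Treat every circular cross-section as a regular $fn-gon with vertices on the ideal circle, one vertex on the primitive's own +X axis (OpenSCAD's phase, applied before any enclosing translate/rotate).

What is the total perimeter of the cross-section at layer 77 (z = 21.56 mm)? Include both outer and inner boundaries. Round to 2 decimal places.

76.84 mm

At z = 21.56 mm: the cylinder is not intersected at this z (z outside [0, 18.5]); the r=9 cylinder at (11.5, 7) gives a regular 16-gon of circumradius 9 (constant along its height) (perimeter = 2·16·9.000·sin(180°/16) = 56.19 mm); the r=6 cylinder at (-0.5, 4) contributes a regular 16-gon of circumradius 6 (perimeter = 2·16·6.000·sin(180°/16) = 37.46 mm); Merging all regions: the regions partially overlap (shared area 13.10 mm²), so the edge portions inside another operand are dropped and the merged outline is re-measured after clipping — boundary = 76.84 mm; (rotated 65° about Z; rotation is an isometry so areas/perimeters/island counts are preserved). Overall, the cross-section is a single solid region. Total boundary length (outer) = 76.84 mm.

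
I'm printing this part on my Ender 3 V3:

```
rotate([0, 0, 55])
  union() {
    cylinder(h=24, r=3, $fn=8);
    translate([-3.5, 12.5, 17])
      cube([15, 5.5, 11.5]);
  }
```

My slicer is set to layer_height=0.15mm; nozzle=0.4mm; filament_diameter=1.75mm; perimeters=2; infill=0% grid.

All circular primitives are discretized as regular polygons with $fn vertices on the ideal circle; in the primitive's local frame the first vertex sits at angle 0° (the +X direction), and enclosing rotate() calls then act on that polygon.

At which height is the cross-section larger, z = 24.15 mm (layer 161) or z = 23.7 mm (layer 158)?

layer 158 (z = 23.7 mm)

Layer 161 (z = 24.15): the cylinder is not intersected at this z (z outside [0, 24]); the cube at (-3.5, 12.5) (footprint 15×5.5) is included at this height (area 82.50 mm²); Combining (union): only the 15×5.5 cube at (-3.5, 12.5) is present, so the union is just that shape — area = 82.50 mm²; (rotated 55° about Z; rotation is an isometry so areas/perimeters/island counts are preserved). So its area = 82.50 mm². Layer 158 (z = 23.7): the r=3 cylinder gives a regular 8-gon of circumradius 3 (constant along its height) (area = (8/2)·3.000²·sin(360°/8) = 25.46 mm²); the cube at (-3.5, 12.5) is present — its section is the full 15×5.5 rectangle (area 82.50 mm²); Taking the union: the 2 present regions are separate (no shared area or edge), so areas and boundary lengths simply add and each stays a separate island — area = 107.96 mm²; (whole slice rotated 55° about Z — lengths, areas and connectivity unchanged). So its area = 107.96 mm². Layer 158 is larger (107.96 vs 82.50 mm²).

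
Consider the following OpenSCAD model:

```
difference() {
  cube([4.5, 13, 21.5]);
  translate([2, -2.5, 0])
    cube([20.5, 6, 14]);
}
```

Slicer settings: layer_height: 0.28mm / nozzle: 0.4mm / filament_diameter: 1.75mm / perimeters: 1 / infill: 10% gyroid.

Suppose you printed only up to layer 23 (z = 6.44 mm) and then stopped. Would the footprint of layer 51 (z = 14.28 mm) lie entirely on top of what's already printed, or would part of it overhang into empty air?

Compare the two slices. At z = 6.44: the 4.5×13 cube contributes its full rectangle (area 58.50 mm²); the 20.5×6 cube at (2, -2.5) contributes its full rectangle (area 123.00 mm²); Subtracting the remaining from the first: starting from the 4.5×13 cube (58.50 mm²), the 20.5×6 cube at (2, -2.5) partially overlaps it — only the 8.75 mm² overlap (of its 123.00 mm²) is removed, clipping the outline — area = 49.75 mm². At z = 14.28: the cube is present — its section is the full 4.5×13 rectangle (area 58.50 mm²); the cube at (2, -2.5) is not intersected at this z (z outside [0, 14]); After the difference (first − rest): none of the subtracted shapes is present at this height, so the 4.5×13 cube is unchanged — area = 58.50 mm². Checking containment: at z = 14.28 the cross-section extends beyond the z = 6.44 cross-section by about 8.75 mm².

part overhangs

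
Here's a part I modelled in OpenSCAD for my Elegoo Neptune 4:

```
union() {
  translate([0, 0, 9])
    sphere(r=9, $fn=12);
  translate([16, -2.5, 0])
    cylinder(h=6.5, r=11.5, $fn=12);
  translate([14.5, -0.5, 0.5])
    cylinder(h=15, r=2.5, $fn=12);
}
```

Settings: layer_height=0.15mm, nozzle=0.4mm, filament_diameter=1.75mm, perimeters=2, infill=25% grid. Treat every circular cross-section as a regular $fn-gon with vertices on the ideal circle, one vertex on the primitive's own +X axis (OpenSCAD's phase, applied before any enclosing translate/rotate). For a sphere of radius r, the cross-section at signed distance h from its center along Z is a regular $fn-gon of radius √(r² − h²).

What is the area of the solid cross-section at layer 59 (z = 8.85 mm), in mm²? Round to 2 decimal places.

At z = 8.85 mm: the r=9 sphere slices to a regular 12-gon of circumradius 8.999 (√(r²−h²) with h=0.15 from center) (area = (12/2)·8.999²·sin(360°/12) = 242.93 mm²); the cylinder at (16, -2.5) does not reach this height (z outside [0, 6.5]); the r=2.5 cylinder at (14.5, -0.5) gives a regular 12-gon of circumradius 2.5 (constant along its height) (area = (12/2)·2.500²·sin(360°/12) = 18.75 mm²); Taking the union: the 2 present regions are separate (no shared area or edge), so areas and boundary lengths simply add and each stays a separate island — area = 261.68 mm². Overall, the cross-section has 2 separate islands. Net area = 261.68 mm².

261.68 mm²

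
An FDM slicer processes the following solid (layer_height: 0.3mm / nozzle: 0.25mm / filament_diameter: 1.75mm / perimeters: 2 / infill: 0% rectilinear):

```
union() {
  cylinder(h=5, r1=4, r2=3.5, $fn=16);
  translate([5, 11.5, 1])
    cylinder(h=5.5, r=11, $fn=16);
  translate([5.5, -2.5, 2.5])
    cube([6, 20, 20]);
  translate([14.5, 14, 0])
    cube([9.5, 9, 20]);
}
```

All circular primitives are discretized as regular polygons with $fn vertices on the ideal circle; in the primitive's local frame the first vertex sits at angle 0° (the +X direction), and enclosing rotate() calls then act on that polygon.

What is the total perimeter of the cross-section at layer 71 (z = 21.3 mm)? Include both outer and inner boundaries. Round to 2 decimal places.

52.00 mm

At z = 21.3 mm: the cone is absent (z outside [0, 5]); the cylinder at (5, 11.5) is not intersected at this z (z outside [1, 6.5]); the 6×20 cube at (5.5, -2.5) contributes its full rectangle (perimeter 52.00 mm); the cube at (14.5, 14) is not intersected at this z (z outside [0, 20]); Taking the union: only the 6×20 cube at (5.5, -2.5) is present, so the union is just that shape — boundary = 52.00 mm. Overall, the cross-section is a single solid region. Total boundary length (outer) = 52.00 mm.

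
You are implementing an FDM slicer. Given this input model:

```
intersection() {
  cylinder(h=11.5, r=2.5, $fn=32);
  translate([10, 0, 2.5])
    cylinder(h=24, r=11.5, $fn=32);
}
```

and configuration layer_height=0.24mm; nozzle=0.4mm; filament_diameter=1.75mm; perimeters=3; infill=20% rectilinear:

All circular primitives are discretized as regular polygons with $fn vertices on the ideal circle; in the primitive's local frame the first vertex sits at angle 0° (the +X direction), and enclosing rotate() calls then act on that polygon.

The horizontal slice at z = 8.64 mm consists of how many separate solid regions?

At z = 8.64 mm: the r=2.5 cylinder contributes a regular 32-gon of circumradius 2.5; the cylinder at (10, 0): section is a regular 32-gon, circumradius r=11.5; Keeping only the common overlap: the r=11.5 cylinder at (10, 0) partially overlaps the r=2.5 cylinder; clipping to the common part keeps 16.33 mm² — 1 connected region. The result has 1 disconnected region.

1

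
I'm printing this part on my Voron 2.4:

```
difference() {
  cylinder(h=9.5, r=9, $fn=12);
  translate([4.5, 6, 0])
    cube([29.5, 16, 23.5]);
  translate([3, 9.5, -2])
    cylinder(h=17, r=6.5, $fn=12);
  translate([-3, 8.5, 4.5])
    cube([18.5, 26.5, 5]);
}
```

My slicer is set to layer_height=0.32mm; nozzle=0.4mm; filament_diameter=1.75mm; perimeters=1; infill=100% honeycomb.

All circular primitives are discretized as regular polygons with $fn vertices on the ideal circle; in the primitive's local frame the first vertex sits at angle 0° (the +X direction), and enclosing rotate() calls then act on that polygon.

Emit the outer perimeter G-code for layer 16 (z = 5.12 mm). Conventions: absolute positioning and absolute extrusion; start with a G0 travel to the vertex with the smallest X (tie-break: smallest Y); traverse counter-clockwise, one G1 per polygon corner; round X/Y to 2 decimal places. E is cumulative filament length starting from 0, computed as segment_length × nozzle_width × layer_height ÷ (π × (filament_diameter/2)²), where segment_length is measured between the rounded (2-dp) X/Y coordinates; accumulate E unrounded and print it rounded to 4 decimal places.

At z = 5.12 mm: the r=9 cylinder contributes a regular 12-gon of circumradius 9; the 29.5×16 cube at (4.5, 6) contributes its full rectangle; the cylinder at (3, 9.5): section is a regular 12-gon, circumradius r=6.5; the cube at (-3, 8.5) (footprint 18.5×26.5) is included at this height; Taking the first minus the rest: starting from the r=9 cylinder, the 29.5×16 cube at (4.5, 6) partially overlaps it — only the 1.61 mm² overlap (of its 472.00 mm²) is removed, clipping the outline; the r=6.5 cylinder at (3, 9.5) partially overlaps it — only the 38.36 mm² overlap (of its 126.75 mm²) is removed, clipping the outline; the 18.5×26.5 cube at (-3, 8.5) misses the remaining region (no effect) — 1 connected region. The outline is a single polygon with 16 vertices. Extrusion per mm of travel: 0.4 × 0.32 / (π × 0.875²) = 0.053216. Accumulating E over each segment gives final E = 3.0644.

G0 X-9.00 Y0.00 Z5.12
G1 X-7.79 Y-4.50 E0.2480
G1 X-4.50 Y-7.79 E0.4956
G1 X0.00 Y-9.00 E0.7436
G1 X4.50 Y-7.79 E0.9915
G1 X7.79 Y-4.50 E1.2391
G1 X9.00 Y0.00 E1.4871
G1 X7.79 Y4.50 E1.7351
G1 X7.34 Y4.96 E1.7693
G1 X6.25 Y3.87 E1.8514
G1 X3.00 Y3.00 E2.0304
G1 X-0.25 Y3.87 E2.2095
G1 X-2.63 Y6.25 E2.3886
G1 X-3.14 Y8.16 E2.4938
G1 X-4.50 Y7.79 E2.5688
G1 X-7.79 Y4.50 E2.8164
G1 X-9.00 Y0.00 E3.0644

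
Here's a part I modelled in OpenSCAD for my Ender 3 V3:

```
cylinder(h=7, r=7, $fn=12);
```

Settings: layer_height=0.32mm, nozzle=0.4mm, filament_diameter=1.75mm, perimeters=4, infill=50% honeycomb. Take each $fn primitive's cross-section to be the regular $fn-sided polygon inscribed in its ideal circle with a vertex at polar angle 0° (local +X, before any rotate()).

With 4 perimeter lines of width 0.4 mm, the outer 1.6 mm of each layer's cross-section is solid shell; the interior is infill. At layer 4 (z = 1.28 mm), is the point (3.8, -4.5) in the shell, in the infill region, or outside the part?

shell

At z = 1.28 mm: the cylinder: section is a regular 12-gon, circumradius r=7. Overall, the cross-section is a single solid region. The nearest boundary edge runs (3.50, -6.06)→(6.06, -3.50); distance from the point to it = 0.89 mm. The point is inside the cross-section, 0.89 mm from the nearest boundary — within the 1.6 mm shell band (4 × 0.4).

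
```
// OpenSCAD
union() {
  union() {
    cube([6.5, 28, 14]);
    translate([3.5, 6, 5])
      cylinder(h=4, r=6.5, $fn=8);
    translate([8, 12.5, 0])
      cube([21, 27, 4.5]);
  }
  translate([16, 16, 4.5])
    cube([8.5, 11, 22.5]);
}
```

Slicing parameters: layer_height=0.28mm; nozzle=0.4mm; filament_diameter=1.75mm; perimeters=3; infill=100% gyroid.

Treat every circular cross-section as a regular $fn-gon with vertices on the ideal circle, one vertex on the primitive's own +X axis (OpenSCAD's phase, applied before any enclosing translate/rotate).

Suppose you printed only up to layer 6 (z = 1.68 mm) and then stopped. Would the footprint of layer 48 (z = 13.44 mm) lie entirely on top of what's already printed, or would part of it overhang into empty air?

Compare the two slices. At z = 1.68: the 6.5×28 cube contributes its full rectangle (area 182.00 mm²); the cylinder at (3.5, 6) is not intersected at this z (z outside [5, 9]); the 21×27 cube at (8, 12.5) contributes its full rectangle (area 567.00 mm²); Merging all regions: the 2 present regions are separate (no shared area or edge), so areas and boundary lengths simply add and each stays a separate island — area = 749.00 mm²; the cube at (16, 16) is absent (z outside [4.5, 27]); Merging all regions: only the result so far is present, so the union is just that shape — area = 749.00 mm². At z = 13.44: the 6.5×28 cube contributes its full rectangle (area 182.00 mm²); the cylinder at (3.5, 6) does not reach this height (z outside [5, 9]); the cube at (8, 12.5) is absent (z outside [0, 4.5]); Taking the union: only the 6.5×28 cube is present, so the union is just that shape — area = 182.00 mm²; the cube at (16, 16) (footprint 8.5×11) is included at this height (area 93.50 mm²); Taking the union: the 2 present regions are separate (no shared area or edge), so areas and boundary lengths simply add and each stays a separate island — area = 275.50 mm². Checking containment: the cross-section at z = 13.44 is a subset of the cross-section at z = 1.68.

entirely on top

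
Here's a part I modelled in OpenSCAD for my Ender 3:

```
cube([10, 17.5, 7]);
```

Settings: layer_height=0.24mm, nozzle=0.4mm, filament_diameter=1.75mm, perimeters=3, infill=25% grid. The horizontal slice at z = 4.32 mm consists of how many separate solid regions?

At z = 4.32 mm: the cube (footprint 10×17.5) is included at this height. The result has 1 disconnected region.

1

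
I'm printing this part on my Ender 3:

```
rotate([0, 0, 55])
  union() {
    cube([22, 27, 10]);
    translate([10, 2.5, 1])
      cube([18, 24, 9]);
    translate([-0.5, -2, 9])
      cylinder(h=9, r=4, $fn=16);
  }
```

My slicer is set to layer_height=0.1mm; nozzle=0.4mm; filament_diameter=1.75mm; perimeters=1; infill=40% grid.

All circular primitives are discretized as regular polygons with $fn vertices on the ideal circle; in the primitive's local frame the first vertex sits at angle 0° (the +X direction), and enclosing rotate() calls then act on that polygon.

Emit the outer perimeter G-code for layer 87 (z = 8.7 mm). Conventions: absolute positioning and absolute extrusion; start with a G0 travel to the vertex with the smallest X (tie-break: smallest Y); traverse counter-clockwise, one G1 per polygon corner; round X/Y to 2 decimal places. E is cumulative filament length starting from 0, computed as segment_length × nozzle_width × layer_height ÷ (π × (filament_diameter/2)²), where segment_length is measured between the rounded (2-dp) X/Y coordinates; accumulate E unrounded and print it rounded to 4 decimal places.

G0 X-22.12 Y15.49 Z8.70
G1 X0.00 Y0.00 E0.4491
G1 X12.62 Y18.02 E0.8149
G1 X10.57 Y19.46 E0.8566
G1 X14.01 Y24.37 E0.9563
G1 X-5.65 Y38.14 E1.3555
G1 X-9.09 Y33.22 E1.4553
G1 X-9.50 Y33.51 E1.4637
G1 X-22.12 Y15.49 E1.8295

At z = 8.7 mm: the cube is present — its section is the full 22×27 rectangle; the cube at (10, 2.5) (footprint 18×24) is included at this height; the cylinder at (-0.5, -2) does not reach this height (z outside [9, 18]); Merging all regions: the regions partially overlap (shared area 288.00 mm²), so overlapping operands fuse into one piece — 1 connected region; (whole slice rotated 55° about Z — lengths, areas and connectivity unchanged). The outline is a single polygon with 8 vertices. Extrusion per mm of travel: 0.4 × 0.1 / (π × 0.875²) = 0.016630. Accumulating E over each segment gives final E = 1.8295.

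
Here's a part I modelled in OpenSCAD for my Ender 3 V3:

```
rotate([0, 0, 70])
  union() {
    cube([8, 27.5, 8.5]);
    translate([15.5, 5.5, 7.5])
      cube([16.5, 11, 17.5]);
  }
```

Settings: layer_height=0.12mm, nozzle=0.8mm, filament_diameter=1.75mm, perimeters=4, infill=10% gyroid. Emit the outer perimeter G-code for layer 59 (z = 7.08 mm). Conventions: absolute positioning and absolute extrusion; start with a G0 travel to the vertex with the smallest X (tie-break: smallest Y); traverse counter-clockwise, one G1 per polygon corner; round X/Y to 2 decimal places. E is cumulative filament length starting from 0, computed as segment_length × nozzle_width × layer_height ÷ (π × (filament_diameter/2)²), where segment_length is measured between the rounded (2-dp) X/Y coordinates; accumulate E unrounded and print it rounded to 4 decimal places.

G0 X-25.84 Y9.41 Z7.08
G1 X0.00 Y0.00 E1.0976
G1 X2.74 Y7.52 E1.4170
G1 X-23.11 Y16.92 E2.5149
G1 X-25.84 Y9.41 E2.8338

At z = 7.08 mm: the cube is present — its section is the full 8×27.5 rectangle; the cube at (15.5, 5.5) is absent (z outside [7.5, 25]); Taking the union: only the 8×27.5 cube is present, so the union is just that shape — 1 connected region; (rotated 70° about Z; rotation is an isometry so areas/perimeters/island counts are preserved). The outline is a single polygon with 4 vertices. Extrusion per mm of travel: 0.8 × 0.12 / (π × 0.875²) = 0.039912. Accumulating E over each segment gives final E = 2.8338.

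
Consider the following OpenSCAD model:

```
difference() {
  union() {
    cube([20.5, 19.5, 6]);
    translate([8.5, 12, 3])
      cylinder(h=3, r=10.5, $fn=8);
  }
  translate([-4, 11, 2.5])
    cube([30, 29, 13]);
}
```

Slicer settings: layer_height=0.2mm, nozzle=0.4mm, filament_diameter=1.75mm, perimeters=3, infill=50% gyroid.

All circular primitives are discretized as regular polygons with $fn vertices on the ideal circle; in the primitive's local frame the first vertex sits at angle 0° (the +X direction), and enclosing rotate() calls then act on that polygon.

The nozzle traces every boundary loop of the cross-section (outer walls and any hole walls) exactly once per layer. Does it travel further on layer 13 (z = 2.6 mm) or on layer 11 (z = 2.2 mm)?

Layer 13 (z = 2.6): the cube is present — its section is the full 20.5×19.5 rectangle (perimeter 80.00 mm); the cylinder at (8.5, 12) is absent (z outside [3, 6]); Taking the union: only the 20.5×19.5 cube is present, so the union is just that shape — boundary = 80.00 mm; the cube at (-4, 11) is present — its section is the full 30×29 rectangle (perimeter 118.00 mm); After the difference (first − rest): starting from the result so far, the 30×29 cube at (-4, 11) partially overlaps it — only the 174.25 mm² overlap (of its 870.00 mm²) is removed, clipping the outline — boundary = 63.00 mm. So its perimeter = 63.00 mm. Layer 11 (z = 2.2): the 20.5×19.5 cube contributes its full rectangle (perimeter 80.00 mm); the cylinder at (8.5, 12) is absent (z outside [3, 6]); Merging all regions: only the 20.5×19.5 cube is present, so the union is just that shape — boundary = 80.00 mm; the cube at (-4, 11) is absent (z outside [2.5, 15.5]); Taking the first minus the rest: none of the subtracted shapes is present at this height, so that combined region is unchanged — boundary = 80.00 mm. So its perimeter = 80.00 mm. Layer 11 is larger (80.00 vs 63.00 mm).

layer 11 (z = 2.2 mm)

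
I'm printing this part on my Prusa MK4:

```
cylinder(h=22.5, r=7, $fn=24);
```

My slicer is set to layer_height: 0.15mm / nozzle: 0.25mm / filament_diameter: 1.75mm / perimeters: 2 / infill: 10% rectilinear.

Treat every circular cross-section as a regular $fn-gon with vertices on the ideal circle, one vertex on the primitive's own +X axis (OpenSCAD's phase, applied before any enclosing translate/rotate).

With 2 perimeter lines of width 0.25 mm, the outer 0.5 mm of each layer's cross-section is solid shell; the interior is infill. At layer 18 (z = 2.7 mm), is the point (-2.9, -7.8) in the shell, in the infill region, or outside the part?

At z = 2.7 mm: the r=7 cylinder gives a regular 24-gon of circumradius 7 (constant along its height). Overall, the cross-section is a single solid region. The nearest boundary edge runs (-3.50, -6.06)→(-1.81, -6.76); distance from the point to it = 1.38 mm. The point is not inside any of the regions above, so it lies outside the cross-section (1.38 mm from the nearest boundary).

outside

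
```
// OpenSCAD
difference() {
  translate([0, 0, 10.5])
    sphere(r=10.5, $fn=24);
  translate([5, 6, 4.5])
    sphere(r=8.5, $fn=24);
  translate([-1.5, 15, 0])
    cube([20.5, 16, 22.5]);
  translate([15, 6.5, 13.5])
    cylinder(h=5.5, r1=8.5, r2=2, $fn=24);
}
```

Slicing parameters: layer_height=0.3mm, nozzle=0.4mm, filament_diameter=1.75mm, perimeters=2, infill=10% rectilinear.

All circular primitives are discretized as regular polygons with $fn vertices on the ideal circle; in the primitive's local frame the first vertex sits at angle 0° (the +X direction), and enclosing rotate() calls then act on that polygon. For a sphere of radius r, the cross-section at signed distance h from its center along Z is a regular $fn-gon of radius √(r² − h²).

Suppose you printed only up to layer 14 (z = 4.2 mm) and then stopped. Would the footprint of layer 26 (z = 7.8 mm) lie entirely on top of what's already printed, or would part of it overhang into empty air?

part overhangs

Compare the two slices. At z = 4.2: the r=10.5 sphere slices to a regular 24-gon of circumradius 8.400 (√(r²−h²) with h=6.3 from center) (area = (24/2)·8.400²·sin(360°/24) = 219.15 mm²); the r=8.5 sphere at (5, 6) slices to a regular 24-gon of circumradius 8.495 (√(r²−h²) with h=0.3 from center) (area = (24/2)·8.495²·sin(360°/24) = 224.12 mm²); the cube at (-1.5, 15) (footprint 20.5×16) is included at this height (area 328.00 mm²); the cone at (15, 6.5) does not reach this height (z outside [13.5, 19]); Subtracting the remaining from the first: starting from the r=10.5 sphere (219.15 mm²), the r=8.5 sphere at (5, 6) partially overlaps it — only the 95.30 mm² overlap (of its 224.12 mm²) is removed, clipping the outline; the 20.5×16 cube at (-1.5, 15) misses the remaining region (no effect) — area = 123.85 mm². At z = 7.8: the sphere: section is a regular 24-gon, circumradius = √(r²−h²) = √(10.5²−2.7²) = 10.147 (area = (24/2)·10.147²·sin(360°/24) = 319.78 mm²); the r=8.5 sphere at (5, 6) contributes a regular 24-gon of circumradius √(8.5²−3.3²) = 7.833 (area = (24/2)·7.833²·sin(360°/24) = 190.57 mm²); the 20.5×16 cube at (-1.5, 15) contributes its full rectangle (area 328.00 mm²); the cone at (15, 6.5) does not reach this height (z outside [13.5, 19]); After the difference (first − rest): starting from the r=10.5 sphere (319.78 mm²), the r=8.5 sphere at (5, 6) partially overlaps it — only the 113.42 mm² overlap (of its 190.57 mm²) is removed, clipping the outline; the 20.5×16 cube at (-1.5, 15) misses the remaining region (no effect) — area = 206.35 mm². Checking containment: at z = 7.8 the cross-section extends beyond the z = 4.2 cross-section by about 82.50 mm².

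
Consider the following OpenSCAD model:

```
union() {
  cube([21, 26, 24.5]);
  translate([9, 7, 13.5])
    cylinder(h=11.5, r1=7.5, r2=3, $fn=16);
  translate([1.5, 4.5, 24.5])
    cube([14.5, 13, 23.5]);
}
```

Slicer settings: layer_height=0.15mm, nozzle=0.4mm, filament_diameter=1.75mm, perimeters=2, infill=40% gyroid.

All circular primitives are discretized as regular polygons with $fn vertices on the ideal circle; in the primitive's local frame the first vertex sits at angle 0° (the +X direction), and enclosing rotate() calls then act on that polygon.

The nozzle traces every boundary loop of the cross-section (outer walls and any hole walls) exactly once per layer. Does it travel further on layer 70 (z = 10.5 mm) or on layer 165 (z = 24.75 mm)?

Layer 70 (z = 10.5): the cube is present — its section is the full 21×26 rectangle (perimeter 94.00 mm); the cone at (9, 7) is not intersected at this z (z outside [13.5, 25]); the cube at (1.5, 4.5) does not reach this height (z outside [24.5, 48]); Merging all regions: only the 21×26 cube is present, so the union is just that shape — boundary = 94.00 mm. So its perimeter = 94.00 mm. Layer 165 (z = 24.75): the cube is absent (z outside [0, 24.5]); the cone at (9, 7) contributes a regular 16-gon of circumradius 3.098 (interpolated between r1=7.5 and r2=3 at t=0.978) (perimeter = 2·16·3.098·sin(180°/16) = 19.34 mm); the 14.5×13 cube at (1.5, 4.5) contributes its full rectangle (perimeter 55.00 mm); Merging all regions: the regions partially overlap (shared area 28.05 mm²), so the edge portions inside another operand are dropped and the merged outline is re-measured after clipping — boundary = 55.27 mm. So its perimeter = 55.27 mm. Layer 70 is larger (94.00 vs 55.27 mm).

layer 70 (z = 10.5 mm)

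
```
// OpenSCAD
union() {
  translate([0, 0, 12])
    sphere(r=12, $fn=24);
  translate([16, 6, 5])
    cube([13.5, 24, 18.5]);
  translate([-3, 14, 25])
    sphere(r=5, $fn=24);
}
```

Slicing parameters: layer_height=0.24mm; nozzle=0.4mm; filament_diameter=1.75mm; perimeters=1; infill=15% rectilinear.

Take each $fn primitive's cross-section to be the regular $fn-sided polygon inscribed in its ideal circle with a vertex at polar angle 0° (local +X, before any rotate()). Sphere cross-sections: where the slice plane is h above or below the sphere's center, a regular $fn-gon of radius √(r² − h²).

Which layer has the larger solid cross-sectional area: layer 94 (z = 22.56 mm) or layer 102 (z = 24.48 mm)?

layer 94 (z = 22.56 mm)

Layer 94 (z = 22.56): the r=12 sphere slices to a regular 24-gon of circumradius 5.700 (√(r²−h²) with h=10.56 from center) (area = (24/2)·5.700²·sin(360°/24) = 100.90 mm²); the cube at (16, 6) is present — its section is the full 13.5×24 rectangle (area 324.00 mm²); the sphere at (-3, 14): section is a regular 24-gon, circumradius = √(r²−h²) = √(5²−2.44²) = 4.364 (area = (24/2)·4.364²·sin(360°/24) = 59.15 mm²); Taking the union: the 3 present regions are separate (no shared area or edge), so areas and boundary lengths simply add and each stays a separate island — area = 484.05 mm². So its area = 484.05 mm². Layer 102 (z = 24.48): the sphere is not intersected at this z (|z−center|=12.480 > r=12); the cube at (16, 6) is not intersected at this z (z outside [5, 23.5]); the r=5 sphere at (-3, 14) slices to a regular 24-gon of circumradius 4.973 (√(r²−h²) with h=0.52 from center) (area = (24/2)·4.973²·sin(360°/24) = 76.81 mm²); Taking the union: only the r=5 sphere at (-3, 14) is present, so the union is just that shape — area = 76.81 mm². So its area = 76.81 mm². Layer 94 is larger (484.05 vs 76.81 mm²).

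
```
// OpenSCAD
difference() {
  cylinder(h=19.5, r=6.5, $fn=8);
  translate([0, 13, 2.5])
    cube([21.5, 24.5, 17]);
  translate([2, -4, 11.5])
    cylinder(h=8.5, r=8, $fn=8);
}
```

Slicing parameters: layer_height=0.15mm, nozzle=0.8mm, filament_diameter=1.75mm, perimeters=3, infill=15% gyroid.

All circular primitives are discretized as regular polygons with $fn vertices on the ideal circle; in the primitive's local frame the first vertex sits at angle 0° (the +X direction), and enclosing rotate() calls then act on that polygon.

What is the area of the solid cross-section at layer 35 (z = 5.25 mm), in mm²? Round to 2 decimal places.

At z = 5.25 mm: the r=6.5 cylinder contributes a regular 8-gon of circumradius 6.5 (area = (8/2)·6.500²·sin(360°/8) = 119.50 mm²); the cube at (0, 13) (footprint 21.5×24.5) is included at this height (area 526.75 mm²); the cylinder at (2, -4) does not reach this height (z outside [11.5, 20]); Taking the first minus the rest: starting from the r=6.5 cylinder (119.50 mm²), the 21.5×24.5 cube at (0, 13) misses the remaining region (no effect) — area = 119.50 mm². Overall, the cross-section is a single solid region. Net area = 119.50 mm².

119.50 mm²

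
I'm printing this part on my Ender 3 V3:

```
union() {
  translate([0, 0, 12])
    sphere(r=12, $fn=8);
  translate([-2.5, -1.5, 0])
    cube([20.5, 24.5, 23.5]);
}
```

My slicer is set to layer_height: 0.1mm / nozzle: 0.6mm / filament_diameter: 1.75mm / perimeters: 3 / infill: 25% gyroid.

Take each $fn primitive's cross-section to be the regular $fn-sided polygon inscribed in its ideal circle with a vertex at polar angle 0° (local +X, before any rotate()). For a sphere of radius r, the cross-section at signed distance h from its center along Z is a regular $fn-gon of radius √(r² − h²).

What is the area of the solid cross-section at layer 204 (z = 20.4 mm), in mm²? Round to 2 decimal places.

621.77 mm²

At z = 20.4 mm: the r=12 sphere contributes a regular 8-gon of circumradius √(12²−8.4²) = 8.570 (area = (8/2)·8.570²·sin(360°/8) = 207.72 mm²); the 20.5×24.5 cube at (-2.5, -1.5) contributes its full rectangle (area 502.25 mm²); Combining (union): the regions partially overlap — summed areas 709.97 mm² minus the doubly-counted overlap 88.20 mm² gives 621.77 mm² — area = 621.77 mm². Overall, the cross-section is a single solid region. Net area = 621.77 mm².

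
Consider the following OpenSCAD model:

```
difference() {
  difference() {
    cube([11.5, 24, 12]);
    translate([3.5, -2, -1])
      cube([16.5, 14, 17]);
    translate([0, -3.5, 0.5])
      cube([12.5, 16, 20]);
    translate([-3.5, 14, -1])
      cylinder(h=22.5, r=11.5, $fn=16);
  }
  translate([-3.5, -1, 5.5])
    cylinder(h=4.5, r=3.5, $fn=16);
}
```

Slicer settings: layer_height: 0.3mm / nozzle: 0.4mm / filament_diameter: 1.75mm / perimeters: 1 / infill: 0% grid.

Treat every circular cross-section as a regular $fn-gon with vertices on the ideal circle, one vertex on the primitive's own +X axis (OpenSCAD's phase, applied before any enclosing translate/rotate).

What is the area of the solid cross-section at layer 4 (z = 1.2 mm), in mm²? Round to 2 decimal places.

At z = 1.2 mm: the cube is present — its section is the full 11.5×24 rectangle (area 276.00 mm²); the cube at (3.5, -2) is present — its section is the full 16.5×14 rectangle (area 231.00 mm²); the cube at (0, -3.5) is present — its section is the full 12.5×16 rectangle (area 200.00 mm²); the cylinder at (-3.5, 14): section is a regular 16-gon, circumradius r=11.5 (area = (16/2)·11.500²·sin(360°/16) = 404.88 mm²); Subtracting the remaining from the first: starting from the 11.5×24 cube (276.00 mm²), the 16.5×14 cube at (3.5, -2) partially overlaps it — only the 96.00 mm² overlap (of its 231.00 mm²) is removed, clipping the outline; the 12.5×16 cube at (0, -3.5) partially overlaps it — only the 47.75 mm² overlap (of its 200.00 mm²) is removed, clipping the outline; the r=11.5 cylinder at (-3.5, 14) partially overlaps it — only the 73.03 mm² overlap (of its 404.88 mm²) is removed, clipping the outline — area = 59.22 mm²; the cylinder at (-3.5, -1) is not intersected at this z (z outside [5.5, 10]); After the difference (first − rest): none of the subtracted shapes is present at this height, so the result so far is unchanged — area = 59.22 mm². Overall, the cross-section is a single solid region. Net area = 59.22 mm².

59.22 mm²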